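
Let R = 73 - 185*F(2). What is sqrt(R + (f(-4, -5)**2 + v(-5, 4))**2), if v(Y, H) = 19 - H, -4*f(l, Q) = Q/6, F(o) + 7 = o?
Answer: 19*sqrt(1125193)/576 ≈ 34.990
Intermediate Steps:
F(o) = -7 + o
f(l, Q) = -Q/24 (f(l, Q) = -Q/(4*6) = -Q/24)
R = 998 (R = 73 - 185*(-7 + 2) = 73 - 185*(-5) = 73 + 925 = 998)
sqrt(R + (f(-4, -5)**2 + v(-5, 4))**2) = sqrt(998 + ((-1/24*(-5))**2 + (19 - 1*4))**2) = sqrt(998 + ((5/24)**2 + (19 - 4))**2) = sqrt(998 + (25/576 + 15)**2) = sqrt(998 + (8665/576)**2) = sqrt(998 + 75082225/331776) = sqrt(406194673/331776) = 19*sqrt(1125193)/576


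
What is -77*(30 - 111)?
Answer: 6237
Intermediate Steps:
-77*(30 - 111) = -77*(-81) = 6237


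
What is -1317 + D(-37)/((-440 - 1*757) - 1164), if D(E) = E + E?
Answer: -3109363/2361 ≈ -1317.0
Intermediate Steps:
D(E) = 2*E
-1317 + D(-37)/((-440 - 1*757) - 1164) = -1317 + (2*(-37))/((-440 - 1*757) - 1164) = -1317 - 74/((-440 - 757) - 1164) = -1317 - 74/(-1197 - 1164) = -1317 - 74/(-2361) = -1317 - 74*(-1/2361) = -1317 + 74/2361 = -3109363/2361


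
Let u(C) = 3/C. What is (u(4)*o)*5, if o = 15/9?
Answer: 25/4 ≈ 6.2500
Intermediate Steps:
o = 5/3 (o = 15*(1/9) = 5/3 ≈ 1.6667)
(u(4)*o)*5 = ((3/4)*(5/3))*5 = (5/4)*5 = 25/4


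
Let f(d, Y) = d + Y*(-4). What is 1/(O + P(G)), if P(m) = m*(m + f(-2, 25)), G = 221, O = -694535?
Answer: -1/668236 ≈ -1.4965e-6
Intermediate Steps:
f(d, Y) = d - 4*Y
P(m) = m*(-102 + m) (P(m) = m*(m + (-2 - 4*25)) = m*(m + (-2 - 100)) = m*(m - 102) = m*(-102 + m))
1/(O + P(G)) = 1/(-694535 + 221*(-102 + 221)) = 1/(-694535 + 221*119) = 1/(-694535 + 26299) = 1/(-668236) = -1/668236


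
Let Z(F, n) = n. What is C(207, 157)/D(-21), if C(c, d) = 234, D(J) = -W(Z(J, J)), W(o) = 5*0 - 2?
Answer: 117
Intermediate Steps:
W(o) = -2 (W(o) = 0 - 2 = -2)
D(J) = 2 (D(J) = -1*(-2) = 2)
C(207, 157)/D(-21) = 234/2 = 234*(½) = 117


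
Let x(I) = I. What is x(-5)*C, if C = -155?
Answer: 775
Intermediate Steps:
x(-5)*C = -5*(-155) = 775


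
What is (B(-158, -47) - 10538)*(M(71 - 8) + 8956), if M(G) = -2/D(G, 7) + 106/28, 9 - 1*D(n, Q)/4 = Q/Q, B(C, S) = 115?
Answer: -1494195121/16 ≈ -9.3387e+7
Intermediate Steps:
D(n, Q) = 32 (D(n, Q) = 36 - 4*Q/Q = 36 - 4*1 = 36 - 4 = 32)
M(G) = 417/112 (M(G) = -2/32 + 106/28 = -2*1/32 + 106*(1/28) = -1/16 + 53/14 = 417/112)
(B(-158, -47) - 10538)*(M(71 - 8) + 8956) = (115 - 10538)*(417/112 + 8956) = -10423*1003489/112 = -1494195121/16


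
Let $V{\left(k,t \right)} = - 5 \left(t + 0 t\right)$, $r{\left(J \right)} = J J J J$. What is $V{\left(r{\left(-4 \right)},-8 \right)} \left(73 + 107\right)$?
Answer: $7200$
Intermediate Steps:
$r{\left(J \right)} = J^{4}$ ($r{\left(J \right)} = J^{2} J^{2} = J^{4}$)
$V{\left(k,t \right)} = - 5 t$ ($V{\left(k,t \right)} = - 5 \left(t + 0\right) = - 5 t$)
$V{\left(r{\left(-4 \right)},-8 \right)} \left(73 + 107\right) = \left(-5\right) \left(-8\right) \left(73 + 107\right) = 40 \cdot 180 = 7200$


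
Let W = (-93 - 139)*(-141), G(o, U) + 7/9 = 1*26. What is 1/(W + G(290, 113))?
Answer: 9/294635 ≈ 3.0546e-5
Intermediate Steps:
G(o, U) = 227/9 (G(o, U) = -7/9 + 1*26 = -7/9 + 26 = 227/9)
W = 32712 (W = -232*(-141) = 32712)
1/(W + G(290, 113)) = 1/(32712 + 227/9) = 1/(294635/9) = 9/294635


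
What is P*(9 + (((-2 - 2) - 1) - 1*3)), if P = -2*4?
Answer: -8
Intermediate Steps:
P = -8
P*(9 + (((-2 - 2) - 1) - 1*3)) = -8*(9 + (((-2 - 2) - 1) - 1*3)) = -8*(9 + ((-4 - 1) - 3)) = -8*(9 + (-5 - 3)) = -8*(9 - 8) = -8*1 = -8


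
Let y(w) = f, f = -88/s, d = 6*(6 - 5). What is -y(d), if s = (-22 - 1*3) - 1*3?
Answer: -22/7 ≈ -3.1429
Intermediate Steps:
s = -28 (s = (-22 - 3) - 3 = -25 - 3 = -28)
d = 6 (d = 6*1 = 6)
f = 22/7 (f = -88/(-28) = -88*(-1/28) = 22/7 ≈ 3.1429)
y(w) = 22/7
-y(d) = -1*22/7 = -22/7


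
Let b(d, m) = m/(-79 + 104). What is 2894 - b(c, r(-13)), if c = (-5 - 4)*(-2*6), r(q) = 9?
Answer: 72341/25 ≈ 2893.6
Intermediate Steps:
c = 108 (c = -9*(-12) = 108)
b(d, m) = m/25
2894 - b(c, r(-13)) = 2894 - 9/25 = 72341/25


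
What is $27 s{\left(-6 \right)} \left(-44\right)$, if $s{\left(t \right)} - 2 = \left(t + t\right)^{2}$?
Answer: $-173448$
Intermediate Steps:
$s{\left(t \right)} = 2 + 4 t^{2}$ ($s{\left(t \right)} = 2 + \left(t + t\right)^{2} = 2 + \left(2 t\right)^{2} = 2 + 4 t^{2}$)
$27 s{\left(-6 \right)} \left(-44\right) = 27 \left(2 + 4 \left(-6\right)^{2}\right) \left(-44\right) = 27 \left(2 + 4 \cdot 36\right) \left(-44\right) = 27 \left(2 + 144\right) \left(-44\right) = 27 \cdot 146 \left(-44\right) = 3942 \left(-44\right) = -173448$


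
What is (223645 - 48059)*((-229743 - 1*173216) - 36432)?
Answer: -77150908126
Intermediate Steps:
(223645 - 48059)*((-229743 - 1*173216) - 36432) = 175586*((-229743 - 173216) - 36432) = 175586*(-402959 - 36432) = 175586*(-439391) = -77150908126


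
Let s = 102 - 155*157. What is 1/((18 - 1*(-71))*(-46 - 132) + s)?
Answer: -1/40075 ≈ -2.4953e-5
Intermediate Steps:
s = -24233 (s = 102 - 24335 = -24233)
1/((18 - 1*(-71))*(-46 - 132) + s) = 1/((18 - 1*(-71))*(-46 - 132) - 24233) = 1/((18 + 71)*(-178) - 24233) = 1/(89*(-178) - 24233) = 1/(-15842 - 24233) = 1/(-40075) = -1/40075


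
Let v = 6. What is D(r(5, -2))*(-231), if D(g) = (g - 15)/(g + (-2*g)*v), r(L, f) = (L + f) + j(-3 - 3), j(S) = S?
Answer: 126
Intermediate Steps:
r(L, f) = -6 + L + f (r(L, f) = (L + f) + (-3 - 3) = (L + f) - 6 = -6 + L + f)
D(g) = -(-15 + g)/(11*g) (D(g) = (g - 15)/(g - 2*g*6) = (-15 + g)/(g - 12*g) = (-15 + g)/((-11*g)) = (-15 + g)*(-1/(11*g)) = -(-15 + g)/(11*g))
D(r(5, -2))*(-231) = ((15 - (-6 + 5 - 2))/(11*(-6 + 5 - 2)))*(-231) = ((1/11)*(15 - 1*(-3))/(-3))*(-231) = ((1/11)*(-1/3)*(15 + 3))*(-231) = ((1/11)*(-1/3)*18)*(-231) = -6/11*(-231) = 126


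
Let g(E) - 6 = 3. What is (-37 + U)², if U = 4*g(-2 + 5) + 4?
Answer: 9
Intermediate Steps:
g(E) = 9 (g(E) = 6 + 3 = 9)
U = 40 (U = 4*9 + 4 = 36 + 4 = 40)
(-37 + U)² = (-37 + 40)² = 3² = 9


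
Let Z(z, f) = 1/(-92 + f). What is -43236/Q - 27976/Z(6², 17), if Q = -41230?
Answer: 43254414618/20615 ≈ 2.0982e+6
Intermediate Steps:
-43236/Q - 27976/Z(6², 17) = -43236/(-41230) - 27976/(1/(-92 + 17)) = -43236*(-1/41230) - 27976/(1/(-75)) = 21618/20615 - 27976/(-1/75) = 21618/20615 - 27976*(-75) = 21618/20615 + 2098200 = 43254414618/20615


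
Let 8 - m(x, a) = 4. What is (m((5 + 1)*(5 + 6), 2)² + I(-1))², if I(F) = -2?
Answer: 196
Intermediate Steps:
m(x, a) = 4 (m(x, a) = 8 - 1*4 = 8 - 4 = 4)
(m((5 + 1)*(5 + 6), 2)² + I(-1))² = (4² - 2)² = (16 - 2)² = 14² = 196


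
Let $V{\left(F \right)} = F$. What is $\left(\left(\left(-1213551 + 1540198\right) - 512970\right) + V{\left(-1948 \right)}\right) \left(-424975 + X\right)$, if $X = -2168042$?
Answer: $488189903607$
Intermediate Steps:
$\left(\left(\left(-1213551 + 1540198\right) - 512970\right) + V{\left(-1948 \right)}\right) \left(-424975 + X\right) = \left(\left(\left(-1213551 + 1540198\right) - 512970\right) - 1948\right) \left(-424975 - 2168042\right) = \left(\left(326647 - 512970\right) - 1948\right) \left(-2593017\right) = \left(-186323 - 1948\right) \left(-2593017\right) = \left(-188271\right) \left(-2593017\right) = 488189903607$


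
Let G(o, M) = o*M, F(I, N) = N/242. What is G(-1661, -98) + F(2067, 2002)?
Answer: 1790649/11 ≈ 1.6279e+5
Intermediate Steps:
F(I, N) = N/242 (F(I, N) = N*(1/242) = N/242)
G(o, M) = M*o
G(-1661, -98) + F(2067, 2002) = -98*(-1661) + (1/242)*2002 = 162778 + 91/11 = 1790649/11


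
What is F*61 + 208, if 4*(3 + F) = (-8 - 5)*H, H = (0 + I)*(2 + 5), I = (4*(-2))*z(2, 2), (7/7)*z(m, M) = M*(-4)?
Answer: -88791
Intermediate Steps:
z(m, M) = -4*M (z(m, M) = M*(-4) = -4*M)
I = 64 (I = (4*(-2))*(-4*2) = -8*(-8) = 64)
H = 448 (H = (0 + 64)*(2 + 5) = 64*7 = 448)
F = -1459 (F = -3 + ((-8 - 5)*448)/4 = -3 + (-13*448)/4 = -3 + (¼)*(-5824) = -3 - 1456 = -1459)
F*61 + 208 = -1459*61 + 208 = -88999 + 208 = -88791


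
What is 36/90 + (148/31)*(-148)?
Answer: -109458/155 ≈ -706.18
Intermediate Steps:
36/90 + (148/31)*(-148) = 36*(1/90) + (148*(1/31))*(-148) = 2/5 + (148/31)*(-148) = 2/5 - 21904/31 = -109458/155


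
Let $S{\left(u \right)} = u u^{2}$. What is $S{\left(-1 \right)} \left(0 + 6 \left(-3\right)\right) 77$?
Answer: $1386$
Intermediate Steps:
$S{\left(u \right)} = u^{3}$
$S{\left(-1 \right)} \left(0 + 6 \left(-3\right)\right) 77 = \left(-1\right)^{3} \left(0 + 6 \left(-3\right)\right) 77 = - (0 - 18) 77 = \left(-1\right) \left(-18\right) 77 = 18 \cdot 77 = 1386$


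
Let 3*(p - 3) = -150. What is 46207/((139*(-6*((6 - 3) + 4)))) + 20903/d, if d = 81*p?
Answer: -14187703/1058346 ≈ -13.406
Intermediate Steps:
p = -47 (p = 3 + (⅓)*(-150) = 3 - 50 = -47)
d = -3807 (d = 81*(-47) = -3807)
46207/((139*(-6*((6 - 3) + 4)))) + 20903/d = 46207/((139*(-6*((6 - 3) + 4)))) + 20903/(-3807) = 46207/((139*(-6*(3 + 4)))) + 20903*(-1/3807) = 46207/((139*(-6*7))) - 20903/3807 = 46207/((139*(-42))) - 20903/3807 = 46207/(-5838) - 20903/3807 = 46207*(-1/5838) - 20903/3807 = -6601/834 - 20903/3807 = -14187703/1058346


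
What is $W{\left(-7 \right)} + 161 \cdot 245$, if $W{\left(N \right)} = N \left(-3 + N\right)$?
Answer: $39515$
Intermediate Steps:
$W{\left(-7 \right)} + 161 \cdot 245 = - 7 \left(-3 - 7\right) + 161 \cdot 245 = \left(-7\right) \left(-10\right) + 39445 = 70 + 39445 = 39515$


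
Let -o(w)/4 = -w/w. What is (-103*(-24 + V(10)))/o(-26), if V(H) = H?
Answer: 721/2 ≈ 360.50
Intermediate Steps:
o(w) = 4 (o(w) = -(-4)*w/w = -(-4) = -4*(-1) = 4)
(-103*(-24 + V(10)))/o(-26) = -103*(-24 + 10)/4 = -103*(-14)*(¼) = 1442*(¼) = 721/2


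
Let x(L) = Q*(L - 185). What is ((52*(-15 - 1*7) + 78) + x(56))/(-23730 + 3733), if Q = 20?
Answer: 3646/19997 ≈ 0.18233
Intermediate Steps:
x(L) = -3700 + 20*L (x(L) = 20*(L - 185) = 20*(-185 + L) = -3700 + 20*L)
((52*(-15 - 1*7) + 78) + x(56))/(-23730 + 3733) = ((52*(-15 - 1*7) + 78) + (-3700 + 20*56))/(-23730 + 3733) = ((52*(-15 - 7) + 78) + (-3700 + 1120))/(-19997) = ((52*(-22) + 78) - 2580)*(-1/19997) = ((-1144 + 78) - 2580)*(-1/19997) = (-1066 - 2580)*(-1/19997) = -3646*(-1/19997) = 3646/19997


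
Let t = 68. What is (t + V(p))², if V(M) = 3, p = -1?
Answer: 5041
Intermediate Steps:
(t + V(p))² = (68 + 3)² = 71² = 5041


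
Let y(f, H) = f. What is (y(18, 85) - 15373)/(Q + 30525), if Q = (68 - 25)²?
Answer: -15355/32374 ≈ -0.47430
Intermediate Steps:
Q = 1849 (Q = 43² = 1849)
(y(18, 85) - 15373)/(Q + 30525) = (18 - 15373)/(1849 + 30525) = -15355/32374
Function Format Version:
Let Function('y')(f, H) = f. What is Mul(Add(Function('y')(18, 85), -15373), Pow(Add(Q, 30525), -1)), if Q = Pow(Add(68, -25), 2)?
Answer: Rational(-15355, 32374) ≈ -0.47430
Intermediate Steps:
Q = 1849 (Q = Pow(43, 2) = 1849)
Mul(Add(Function('y')(18, 85), -15373), Pow(Add(Q, 30525), -1)) = Mul(Add(18, -15373), Pow(Add(1849, 30525), -1)) = Mul(-15355, Pow(32374, -1)) = Mul(-15355, Rational(1, 32374)) = Rational(-15355, 32374)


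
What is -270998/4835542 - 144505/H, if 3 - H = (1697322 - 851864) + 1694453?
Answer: 5225004263/6140915905068 ≈ 0.00085085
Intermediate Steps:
H = -2539908 (H = 3 - ((1697322 - 851864) + 1694453) = 3 - (845458 + 1694453) = 3 - 1*2539911 = 3 - 2539911 = -2539908)
-270998/4835542 - 144505/H = -270998/4835542 - 144505/(-2539908) = -270998*1/4835542 - 144505*(-1/2539908) = -135499/2417771 + 144505/2539908 = 5225004263/6140915905068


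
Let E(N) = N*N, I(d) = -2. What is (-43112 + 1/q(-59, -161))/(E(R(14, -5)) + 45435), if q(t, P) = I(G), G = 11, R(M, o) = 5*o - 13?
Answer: -86225/93758 ≈ -0.91965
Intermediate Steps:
R(M, o) = -13 + 5*o
q(t, P) = -2
E(N) = N**2
(-43112 + 1/q(-59, -161))/(E(R(14, -5)) + 45435) = (-43112 + 1/(-2))/((-13 + 5*(-5))**2 + 45435) = (-43112 - 1/2)/((-13 - 25)**2 + 45435) = -86225/(2*((-38)**2 + 45435)) = -86225/(2*(1444 + 45435)) = -86225/2/46879 = -86225/2*1/46879 = -86225/93758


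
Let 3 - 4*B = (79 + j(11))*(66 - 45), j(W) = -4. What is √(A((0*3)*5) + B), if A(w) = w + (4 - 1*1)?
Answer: I*√390 ≈ 19.748*I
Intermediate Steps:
A(w) = 3 + w (A(w) = w + (4 - 1) = w + 3 = 3 + w)
B = -393 (B = ¾ - (79 - 4)*(66 - 45)/4 = ¾ - 75*21/4 = ¾ - ¼*1575 = ¾ - 1575/4 = -393)
√(A((0*3)*5) + B) = √((3 + (0*3)*5) - 393) = √((3 + 0*5) - 393) = √((3 + 0) - 393) = √(3 - 393) = √(-390) = I*√390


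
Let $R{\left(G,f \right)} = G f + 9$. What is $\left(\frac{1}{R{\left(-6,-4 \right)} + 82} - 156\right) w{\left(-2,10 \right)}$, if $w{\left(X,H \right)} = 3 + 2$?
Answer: $- \frac{17939}{23} \approx -779.96$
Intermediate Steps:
$R{\left(G,f \right)} = 9 + G f$
$w{\left(X,H \right)} = 5$
$\left(\frac{1}{R{\left(-6,-4 \right)} + 82} - 156\right) w{\left(-2,10 \right)} = \left(\frac{1}{\left(9 - -24\right) + 82} - 156\right) 5 = \left(\frac{1}{\left(9 + 24\right) + 82} - 156\right) 5 = \left(\frac{1}{33 + 82} - 156\right) 5 = \left(\frac{1}{115} - 156\right) 5 = \left(- \frac{17939}{115}\right) 5 = - \frac{17939}{23}$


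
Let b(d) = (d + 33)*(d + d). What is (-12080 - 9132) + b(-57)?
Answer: -18476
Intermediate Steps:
b(d) = 2*d*(33 + d) (b(d) = (33 + d)*(2*d) = 2*d*(33 + d))
(-12080 - 9132) + b(-57) = (-12080 - 9132) + 2*(-57)*(33 - 57) = -21212 + 2*(-57)*(-24) = -21212 + 2736 = -18476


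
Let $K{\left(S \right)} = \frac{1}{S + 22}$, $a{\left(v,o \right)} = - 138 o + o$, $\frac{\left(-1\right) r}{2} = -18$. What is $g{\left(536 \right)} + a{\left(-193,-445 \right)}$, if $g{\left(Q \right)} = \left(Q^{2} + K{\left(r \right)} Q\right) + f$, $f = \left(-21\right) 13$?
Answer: $\frac{10091920}{29} \approx 3.48 \cdot 10^{5}$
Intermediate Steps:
$r = 36$ ($r = \left(-2\right) \left(-18\right) = 36$)
$a{\left(v,o \right)} = - 137 o$
$K{\left(S \right)} = \frac{1}{22 + S}$
$f = -273$
$g{\left(Q \right)} = -273 + Q^{2} + \frac{Q}{58}$ ($g{\left(Q \right)} = \left(Q^{2} + \frac{Q}{22 + 36}\right) - 273 = \left(Q^{2} + \frac{Q}{58}\right) - 273 = -273 + Q^{2} + \frac{Q}{58}$)
$g{\left(536 \right)} + a{\left(-193,-445 \right)} = \left(-273 + 536^{2} + \frac{1}{58} \cdot 536\right) - -60965 = \left(-273 + 287296 + \frac{268}{29}\right) + 60965 = \frac{8323935}{29} + 60965 = \frac{10091920}{29}$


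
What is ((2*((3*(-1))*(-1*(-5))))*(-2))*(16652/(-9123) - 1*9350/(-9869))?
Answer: -1580770760/30011629 ≈ -52.672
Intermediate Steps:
((2*((3*(-1))*(-1*(-5))))*(-2))*(16652/(-9123) - 1*9350/(-9869)) = ((2*(-3*5))*(-2))*(16652*(-1/9123) - 9350*(-1/9869)) = ((2*(-15))*(-2))*(-16652/9123 + 9350/9869) = -30*(-2)*(-79038538/90034887) = 60*(-79038538/90034887) = -1580770760/30011629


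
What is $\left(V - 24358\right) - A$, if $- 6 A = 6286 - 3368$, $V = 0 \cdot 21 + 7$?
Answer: $- \frac{71594}{3} \approx -23865.0$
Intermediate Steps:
$V = 7$ ($V = 0 + 7 = 7$)
$A = - \frac{1459}{3}$ ($A = - \frac{6286 - 3368}{6} = \left(- \frac{1}{6}\right) 2918 = - \frac{1459}{3} \approx -486.33$)
$\left(V - 24358\right) - A = \left(7 - 24358\right) - - \frac{1459}{3} = -24351 + \frac{1459}{3} = - \frac{71594}{3}$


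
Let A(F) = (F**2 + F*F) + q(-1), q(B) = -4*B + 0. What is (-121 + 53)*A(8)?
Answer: -8976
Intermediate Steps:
q(B) = -4*B
A(F) = 4 + 2*F**2 (A(F) = (F**2 + F*F) - 4*(-1) = (F**2 + F**2) + 4 = 2*F**2 + 4 = 4 + 2*F**2)
(-121 + 53)*A(8) = (-121 + 53)*(4 + 2*8**2) = -68*(4 + 2*64) = -68*(4 + 128) = -68*132 = -8976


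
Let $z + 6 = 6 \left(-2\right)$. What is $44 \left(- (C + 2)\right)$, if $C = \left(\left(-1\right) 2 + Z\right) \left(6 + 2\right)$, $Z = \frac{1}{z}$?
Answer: $\frac{5720}{9} \approx 635.56$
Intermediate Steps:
$z = -18$ ($z = -6 + 6 \left(-2\right) = -6 - 12 = -18$)
$Z = - \frac{1}{18}$ ($Z = \frac{1}{-18} = - \frac{1}{18} \approx -0.055556$)
$C = - \frac{148}{9}$ ($C = \left(\left(-1\right) 2 - \frac{1}{18}\right) \left(6 + 2\right) = \left(-2 - \frac{1}{18}\right) 8 = \left(- \frac{37}{18}\right) 8 = - \frac{148}{9} \approx -16.444$)
$44 \left(- (C + 2)\right) = 44 \left(- (- \frac{148}{9} + 2)\right) = 44 \left(\left(-1\right) \left(- \frac{130}{9}\right)\right) = 44 \cdot \frac{130}{9} = \frac{5720}{9}$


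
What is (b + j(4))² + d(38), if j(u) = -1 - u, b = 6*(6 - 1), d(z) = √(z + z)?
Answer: 625 + 2*√19 ≈ 633.72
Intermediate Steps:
d(z) = √2*√z (d(z) = √(2*z) = √2*√z)
b = 30 (b = 6*5 = 30)
(b + j(4))² + d(38) = (30 + (-1 - 1*4))² + √2*√38 = (30 + (-1 - 4))² + 2*√19 = (30 - 5)² + 2*√19 = 25² + 2*√19 = 625 + 2*√19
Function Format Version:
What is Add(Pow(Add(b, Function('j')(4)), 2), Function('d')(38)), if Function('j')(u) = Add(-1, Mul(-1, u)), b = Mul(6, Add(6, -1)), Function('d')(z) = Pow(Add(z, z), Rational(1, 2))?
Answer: Add(625, Mul(2, Pow(19, Rational(1, 2)))) ≈ 633.72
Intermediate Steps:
Function('d')(z) = Mul(Pow(2, Rational(1, 2)), Pow(z, Rational(1, 2))) (Function('d')(z) = Pow(Mul(2, z), Rational(1, 2)) = Mul(Pow(2, Rational(1, 2)), Pow(z, Rational(1, 2))))
b = 30 (b = Mul(6, 5) = 30)
Add(Pow(Add(b, Function('j')(4)), 2), Function('d')(38)) = Add(Pow(Add(30, Add(-1, Mul(-1, 4))), 2), Mul(Pow(2, Rational(1, 2)), Pow(38, Rational(1, 2)))) = Add(Pow(Add(30, Add(-1, -4)), 2), Mul(2, Pow(19, Rational(1, 2)))) = Add(Pow(Add(30, -5), 2), Mul(2, Pow(19, Rational(1, 2)))) = Add(Pow(25, 2), Mul(2, Pow(19, Rational(1, 2)))) = Add(625, Mul(2, Pow(19, Rational(1, 2))))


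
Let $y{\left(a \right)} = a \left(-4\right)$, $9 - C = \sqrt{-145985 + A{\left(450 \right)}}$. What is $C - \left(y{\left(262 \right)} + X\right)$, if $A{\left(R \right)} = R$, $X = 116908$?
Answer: $-115851 - i \sqrt{145535} \approx -1.1585 \cdot 10^{5} - 381.49 i$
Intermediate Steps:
$C = 9 - i \sqrt{145535}$ ($C = 9 - \sqrt{-145985 + 450} = 9 - \sqrt{-145535} = 9 - i \sqrt{145535} \approx 9.0 - 381.49 i$)
$y{\left(a \right)} = - 4 a$
$C - \left(y{\left(262 \right)} + X\right) = \left(9 - i \sqrt{145535}\right) - \left(\left(-4\right) 262 + 116908\right) = \left(9 - i \sqrt{145535}\right) - \left(-1048 + 116908\right) = \left(9 - i \sqrt{145535}\right) - 115860 = -115851 - i \sqrt{145535}$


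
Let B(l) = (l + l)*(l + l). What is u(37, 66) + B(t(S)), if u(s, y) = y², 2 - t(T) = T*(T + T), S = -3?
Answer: 5380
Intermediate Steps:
t(T) = 2 - 2*T² (t(T) = 2 - T*(T + T) = 2 - T*2*T = 2 - 2*T²)
B(l) = 4*l² (B(l) = (2*l)*(2*l) = 4*l²)
u(37, 66) + B(t(S)) = 66² + 4*(2 - 2*(-3)²)² = 4356 + 4*(2 - 2*9)² = 4356 + 4*(2 - 18)² = 4356 + 4*(-16)² = 4356 + 4*256 = 4356 + 1024 = 5380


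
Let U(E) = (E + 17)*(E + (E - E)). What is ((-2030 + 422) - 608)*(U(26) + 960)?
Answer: -4604848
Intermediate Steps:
U(E) = E*(17 + E) (U(E) = (17 + E)*(E + 0) = (17 + E)*E = E*(17 + E))
((-2030 + 422) - 608)*(U(26) + 960) = ((-2030 + 422) - 608)*(26*(17 + 26) + 960) = (-1608 - 608)*(26*43 + 960) = -2216*(1118 + 960) = -2216*2078 = -4604848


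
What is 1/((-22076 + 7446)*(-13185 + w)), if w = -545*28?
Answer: 1/416150350 ≈ 2.4030e-9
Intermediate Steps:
w = -15260
1/((-22076 + 7446)*(-13185 + w)) = 1/((-22076 + 7446)*(-13185 - 15260)) = 1/(-14630*(-28445)) = 1/416150350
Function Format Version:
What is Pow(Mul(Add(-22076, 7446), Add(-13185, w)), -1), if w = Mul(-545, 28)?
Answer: Rational(1, 416150350) ≈ 2.4030e-9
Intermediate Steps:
w = -15260
Pow(Mul(Add(-22076, 7446), Add(-13185, w)), -1) = Pow(Mul(Add(-22076, 7446), Add(-13185, -15260)), -1) = Pow(Mul(-14630, -28445), -1) = Pow(416150350, -1) = Rational(1, 416150350)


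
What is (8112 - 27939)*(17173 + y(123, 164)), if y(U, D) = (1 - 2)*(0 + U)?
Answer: -338050350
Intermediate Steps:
y(U, D) = -U
(8112 - 27939)*(17173 + y(123, 164)) = (8112 - 27939)*(17173 - 1*123) = -19827*(17173 - 123) = -19827*17050 = -338050350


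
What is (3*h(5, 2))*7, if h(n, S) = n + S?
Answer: 147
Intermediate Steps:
h(n, S) = S + n
(3*h(5, 2))*7 = (3*(2 + 5))*7 = (3*7)*7 = 21*7 = 147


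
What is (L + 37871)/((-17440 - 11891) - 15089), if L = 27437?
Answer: -16327/11105 ≈ -1.4702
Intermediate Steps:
(L + 37871)/((-17440 - 11891) - 15089) = (27437 + 37871)/((-17440 - 11891) - 15089) = 65308/(-29331 - 15089) = 65308/(-44420) = 65308*(-1/44420) = -16327/11105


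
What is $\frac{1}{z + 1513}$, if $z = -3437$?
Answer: $- \frac{1}{1924} \approx -0.00051975$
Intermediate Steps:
$\frac{1}{z + 1513} = \frac{1}{-3437 + 1513} = \frac{1}{-1924} = - \frac{1}{1924}$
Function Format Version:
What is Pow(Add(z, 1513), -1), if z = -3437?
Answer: Rational(-1, 1924) ≈ -0.00051975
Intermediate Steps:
Pow(Add(z, 1513), -1) = Pow(Add(-3437, 1513), -1) = Pow(-1924, -1) = Rational(-1, 1924)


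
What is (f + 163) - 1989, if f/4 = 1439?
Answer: 3930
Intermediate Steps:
f = 5756 (f = 4*1439 = 5756)
(f + 163) - 1989 = (5756 + 163) - 1989 = 5919 - 1989 = 3930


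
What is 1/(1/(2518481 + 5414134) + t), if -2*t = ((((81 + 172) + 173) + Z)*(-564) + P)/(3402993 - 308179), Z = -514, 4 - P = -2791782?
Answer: -24549967958610/11269934429221 ≈ -2.1784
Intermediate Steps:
P = 2791786 (P = 4 - 1*(-2791782) = 4 + 2791782 = 2791786)
t = -1420709/3094814 (t = -((((81 + 172) + 173) - 514)*(-564) + 2791786)/(2*(3402993 - 308179)) = -(((253 + 173) - 514)*(-564) + 2791786)/(2*3094814) = -((426 - 514)*(-564) + 2791786)/(2*3094814) = -(-88*(-564) + 2791786)/(2*3094814) = -(49632 + 2791786)/(2*3094814) = -1420709/3094814 ≈ -0.45906)
1/(1/(2518481 + 5414134) + t) = 1/(1/(2518481 + 5414134) - 1420709/3094814) = 1/(1/7932615 - 1420709/3094814) = 1/(-11269934429221/24549967958610) = -24549967958610/11269934429221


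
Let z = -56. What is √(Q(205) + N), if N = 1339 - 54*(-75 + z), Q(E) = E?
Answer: √8618 ≈ 92.833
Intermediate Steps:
N = 8413 (N = 1339 - 54*(-75 - 56) = 1339 - 54*(-131) = 1339 - 1*(-7074) = 1339 + 7074 = 8413)
√(Q(205) + N) = √(205 + 8413) = √8618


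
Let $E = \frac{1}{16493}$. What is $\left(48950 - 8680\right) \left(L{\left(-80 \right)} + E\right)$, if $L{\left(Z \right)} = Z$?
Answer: $- \frac{53133808530}{16493} \approx -3.2216 \cdot 10^{6}$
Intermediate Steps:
$E = \frac{1}{16493} \approx 6.0632 \cdot 10^{-5}$
$\left(48950 - 8680\right) \left(L{\left(-80 \right)} + E\right) = \left(48950 - 8680\right) \left(-80 + \frac{1}{16493}\right) = 40270 \left(- \frac{1319439}{16493}\right) = - \frac{53133808530}{16493}$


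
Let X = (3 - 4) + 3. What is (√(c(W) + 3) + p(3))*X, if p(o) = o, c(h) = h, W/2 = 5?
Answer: 6 + 2*√13 ≈ 13.211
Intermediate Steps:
W = 10 (W = 2*5 = 10)
X = 2 (X = -1 + 3 = 2)
(√(c(W) + 3) + p(3))*X = (√(10 + 3) + 3)*2 = (√13 + 3)*2 = (3 + √13)*2 = 6 + 2*√13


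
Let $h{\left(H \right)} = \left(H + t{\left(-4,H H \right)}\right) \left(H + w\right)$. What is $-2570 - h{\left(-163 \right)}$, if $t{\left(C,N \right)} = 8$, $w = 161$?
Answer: $-2880$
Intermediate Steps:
$h{\left(H \right)} = \left(8 + H\right) \left(161 + H\right)$ ($h{\left(H \right)} = \left(H + 8\right) \left(H + 161\right) = \left(8 + H\right) \left(161 + H\right)$)
$-2570 - h{\left(-163 \right)} = -2570 - \left(1288 + \left(-163\right)^{2} + 169 \left(-163\right)\right) = -2570 - \left(1288 + 26569 - 27547\right) = -2570 - 310 = -2880$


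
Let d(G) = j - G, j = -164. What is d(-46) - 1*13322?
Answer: -13440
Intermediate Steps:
d(G) = -164 - G
d(-46) - 1*13322 = (-164 - 1*(-46)) - 1*13322 = (-164 + 46) - 13322 = -118 - 13322 = -13440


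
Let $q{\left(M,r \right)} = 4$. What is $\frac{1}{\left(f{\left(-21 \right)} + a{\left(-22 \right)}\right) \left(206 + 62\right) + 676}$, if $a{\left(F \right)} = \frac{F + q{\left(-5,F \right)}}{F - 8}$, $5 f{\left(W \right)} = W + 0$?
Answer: $- \frac{5}{1444} \approx -0.0034626$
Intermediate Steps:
$f{\left(W \right)} = \frac{W}{5}$ ($f{\left(W \right)} = \frac{W + 0}{5} = \frac{W}{5}$)
$a{\left(F \right)} = \frac{4 + F}{-8 + F}$ ($a{\left(F \right)} = \frac{F + 4}{F - 8} = \frac{4 + F}{-8 + F}$)
$\frac{1}{\left(f{\left(-21 \right)} + a{\left(-22 \right)}\right) \left(206 + 62\right) + 676} = \frac{1}{\left(\frac{1}{5} \left(-21\right) + \frac{4 - 22}{-8 - 22}\right) \left(206 + 62\right) + 676} = \frac{1}{\left(- \frac{21}{5} + \frac{1}{-30} \left(-18\right)\right) 268 + 676} = \frac{1}{\left(- \frac{21}{5} - - \frac{3}{5}\right) 268 + 676} = \frac{1}{\left(- \frac{21}{5} + \frac{3}{5}\right) 268 + 676} = \frac{1}{\left(- \frac{18}{5}\right) 268 + 676} = \frac{1}{- \frac{4824}{5} + 676} = \frac{1}{- \frac{1444}{5}} = - \frac{5}{1444}$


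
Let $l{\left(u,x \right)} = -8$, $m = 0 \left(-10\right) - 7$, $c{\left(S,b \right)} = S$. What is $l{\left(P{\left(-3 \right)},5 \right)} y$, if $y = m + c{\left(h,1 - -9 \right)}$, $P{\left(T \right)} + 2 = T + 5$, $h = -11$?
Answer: $144$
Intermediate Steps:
$m = -7$ ($m = 0 - 7 = -7$)
$P{\left(T \right)} = 3 + T$ ($P{\left(T \right)} = -2 + \left(T + 5\right) = -2 + \left(5 + T\right) = 3 + T$)
$y = -18$ ($y = -7 - 11 = -18$)
$l{\left(P{\left(-3 \right)},5 \right)} y = \left(-8\right) \left(-18\right) = 144$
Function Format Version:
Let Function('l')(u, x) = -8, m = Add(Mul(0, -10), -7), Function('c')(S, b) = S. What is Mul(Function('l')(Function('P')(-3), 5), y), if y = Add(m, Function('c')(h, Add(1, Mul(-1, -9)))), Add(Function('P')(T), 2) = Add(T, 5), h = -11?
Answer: 144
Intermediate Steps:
m = -7 (m = Add(0, -7) = -7)
Function('P')(T) = Add(3, T) (Function('P')(T) = Add(-2, Add(T, 5)) = Add(-2, Add(5, T)) = Add(3, T))
y = -18 (y = Add(-7, -11) = -18)
Mul(Function('l')(Function('P')(-3), 5), y) = Mul(-8, -18) = 144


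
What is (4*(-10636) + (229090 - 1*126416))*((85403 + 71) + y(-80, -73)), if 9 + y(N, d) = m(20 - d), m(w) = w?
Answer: 5144602540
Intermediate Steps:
y(N, d) = 11 - d (y(N, d) = -9 + (20 - d) = 11 - d)
(4*(-10636) + (229090 - 1*126416))*((85403 + 71) + y(-80, -73)) = (4*(-10636) + (229090 - 1*126416))*((85403 + 71) + (11 - 1*(-73))) = (-42544 + (229090 - 126416))*(85474 + (11 + 73)) = (-42544 + 102674)*(85474 + 84) = 60130*85558 = 5144602540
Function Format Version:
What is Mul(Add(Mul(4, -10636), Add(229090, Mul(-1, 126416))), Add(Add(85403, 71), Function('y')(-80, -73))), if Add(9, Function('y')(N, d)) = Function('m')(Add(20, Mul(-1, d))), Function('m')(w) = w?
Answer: 5144602540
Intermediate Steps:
Function('y')(N, d) = Add(11, Mul(-1, d)) (Function('y')(N, d) = Add(-9, Add(20, Mul(-1, d))) = Add(11, Mul(-1, d)))
Mul(Add(Mul(4, -10636), Add(229090, Mul(-1, 126416))), Add(Add(85403, 71), Function('y')(-80, -73))) = Mul(Add(Mul(4, -10636), Add(229090, Mul(-1, 126416))), Add(Add(85403, 71), Add(11, Mul(-1, -73)))) = Mul(Add(-42544, Add(229090, -126416)), Add(85474, Add(11, 73))) = Mul(Add(-42544, 102674), Add(85474, 84)) = Mul(60130, 85558) = 5144602540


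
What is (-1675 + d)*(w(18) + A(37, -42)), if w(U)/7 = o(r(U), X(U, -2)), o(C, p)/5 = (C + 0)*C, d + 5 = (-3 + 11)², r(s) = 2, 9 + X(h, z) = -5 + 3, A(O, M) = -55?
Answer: -137360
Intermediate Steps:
X(h, z) = -11 (X(h, z) = -9 + (-5 + 3) = -9 - 2 = -11)
d = 59 (d = -5 + (-3 + 11)² = -5 + 8² = -5 + 64 = 59)
o(C, p) = 5*C² (o(C, p) = 5*((C + 0)*C) = 5*(C*C) = 5*C²)
w(U) = 140 (w(U) = 7*(5*2²) = 7*(5*4) = 7*20 = 140)
(-1675 + d)*(w(18) + A(37, -42)) = (-1675 + 59)*(140 - 55) = -1616*85 = -137360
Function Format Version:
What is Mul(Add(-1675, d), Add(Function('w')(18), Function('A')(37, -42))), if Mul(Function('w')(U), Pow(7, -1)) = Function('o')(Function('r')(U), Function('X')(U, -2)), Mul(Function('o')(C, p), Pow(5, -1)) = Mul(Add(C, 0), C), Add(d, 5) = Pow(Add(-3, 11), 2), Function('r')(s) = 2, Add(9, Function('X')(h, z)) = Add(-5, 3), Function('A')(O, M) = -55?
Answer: -137360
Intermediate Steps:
Function('X')(h, z) = -11 (Function('X')(h, z) = Add(-9, Add(-5, 3)) = Add(-9, -2) = -11)
d = 59 (d = Add(-5, Pow(Add(-3, 11), 2)) = Add(-5, Pow(8, 2)) = Add(-5, 64) = 59)
Function('o')(C, p) = Mul(5, Pow(C, 2)) (Function('o')(C, p) = Mul(5, Mul(Add(C, 0), C)) = Mul(5, Mul(C, C)) = Mul(5, Pow(C, 2)))
Function('w')(U) = 140 (Function('w')(U) = Mul(7, Mul(5, Pow(2, 2))) = Mul(7, Mul(5, 4)) = Mul(7, 20) = 140)
Mul(Add(-1675, d), Add(Function('w')(18), Function('A')(37, -42))) = Mul(Add(-1675, 59), Add(140, -55)) = Mul(-1616, 85) = -137360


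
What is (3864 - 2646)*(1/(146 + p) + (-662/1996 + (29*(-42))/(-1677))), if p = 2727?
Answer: 29657114277/61645961 ≈ 481.09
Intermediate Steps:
(3864 - 2646)*(1/(146 + p) + (-662/1996 + (29*(-42))/(-1677))) = (3864 - 2646)*(1/(146 + 2727) + (-662/1996 + (29*(-42))/(-1677))) = 1218*(1/2873 + (-662*1/1996 - 1218*(-1/1677))) = 1218*(1/2873 + (-331/998 + 406/559)) = 1218*(1/2873 + 220159/557882) = 1218*(48698053/123291922) = 29657114277/61645961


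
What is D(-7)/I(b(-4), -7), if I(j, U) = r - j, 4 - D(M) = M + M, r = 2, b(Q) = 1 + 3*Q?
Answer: 18/13 ≈ 1.3846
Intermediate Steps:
D(M) = 4 - 2*M (D(M) = 4 - (M + M) = 4 - 2*M)
I(j, U) = 2 - j
D(-7)/I(b(-4), -7) = (4 - 2*(-7))/(2 - (1 + 3*(-4))) = (4 + 14)/(2 - (1 - 12)) = 18/(2 - 1*(-11)) = 18/(2 + 11) = 18/13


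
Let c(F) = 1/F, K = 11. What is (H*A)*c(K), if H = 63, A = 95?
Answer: 5985/11 ≈ 544.09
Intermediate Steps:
(H*A)*c(K) = (63*95)/11 = 5985*(1/11) = 5985/11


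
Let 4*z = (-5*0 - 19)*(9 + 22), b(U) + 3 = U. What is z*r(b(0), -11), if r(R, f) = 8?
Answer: -1178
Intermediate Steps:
b(U) = -3 + U
z = -589/4 (z = ((-5*0 - 19)*(9 + 22))/4 = ((0 - 19)*31)/4 = (-19*31)/4 = (¼)*(-589) = -589/4 ≈ -147.25)
z*r(b(0), -11) = -589/4*8 = -1178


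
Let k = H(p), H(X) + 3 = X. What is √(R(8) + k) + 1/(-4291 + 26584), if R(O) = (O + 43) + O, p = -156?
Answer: 1/22293 + 10*I ≈ 4.4857e-5 + 10.0*I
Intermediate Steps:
R(O) = 43 + 2*O (R(O) = (43 + O) + O = 43 + 2*O)
H(X) = -3 + X
k = -159 (k = -3 - 156 = -159)
√(R(8) + k) + 1/(-4291 + 26584) = √((43 + 2*8) - 159) + 1/(-4291 + 26584) = √((43 + 16) - 159) + 1/22293 = √(59 - 159) + 1/22293 = √(-100) + 1/22293 = 10*I + 1/22293 = 1/22293 + 10*I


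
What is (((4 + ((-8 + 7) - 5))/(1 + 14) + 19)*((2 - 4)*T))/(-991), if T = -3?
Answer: -566/4955 ≈ -0.11423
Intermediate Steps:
(((4 + ((-8 + 7) - 5))/(1 + 14) + 19)*((2 - 4)*T))/(-991) = (((4 + ((-8 + 7) - 5))/(1 + 14) + 19)*((2 - 4)*(-3)))/(-991) = (((4 + (-1 - 5))/15 + 19)*(-2*(-3)))*(-1/991) = (((4 - 6)*(1/15) + 19)*6)*(-1/991) = ((-2*1/15 + 19)*6)*(-1/991) = ((-2/15 + 19)*6)*(-1/991) = ((283/15)*6)*(-1/991) = (566/5)*(-1/991) = -566/4955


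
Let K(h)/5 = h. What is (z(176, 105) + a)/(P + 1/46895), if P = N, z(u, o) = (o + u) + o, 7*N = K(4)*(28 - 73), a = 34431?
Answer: -308897365/1140689 ≈ -270.80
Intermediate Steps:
K(h) = 5*h
N = -900/7 (N = ((5*4)*(28 - 73))/7 = (20*(-45))/7 = (⅐)*(-900) = -900/7 ≈ -128.57)
z(u, o) = u + 2*o
P = -900/7 ≈ -128.57
(z(176, 105) + a)/(P + 1/46895) = ((176 + 2*105) + 34431)/(-900/7 + 1/46895) = ((176 + 210) + 34431)/(-900/7 + 1/46895) = (386 + 34431)/(-42205493/328265) = 34817*(-328265/42205493) = -308897365/1140689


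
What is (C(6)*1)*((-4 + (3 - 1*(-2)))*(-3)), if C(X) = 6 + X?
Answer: -36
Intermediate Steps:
(C(6)*1)*((-4 + (3 - 1*(-2)))*(-3)) = ((6 + 6)*1)*((-4 + (3 - 1*(-2)))*(-3)) = (12*1)*((-4 + (3 + 2))*(-3)) = 12*((-4 + 5)*(-3)) = 12*(1*(-3)) = 12*(-3) = -36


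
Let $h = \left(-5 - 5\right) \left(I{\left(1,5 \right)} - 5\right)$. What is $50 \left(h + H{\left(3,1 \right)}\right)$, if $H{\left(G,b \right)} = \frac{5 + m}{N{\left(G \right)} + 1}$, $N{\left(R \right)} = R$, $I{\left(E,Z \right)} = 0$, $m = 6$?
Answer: $\frac{5275}{2} \approx 2637.5$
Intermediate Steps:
$H{\left(G,b \right)} = \frac{11}{1 + G}$ ($H{\left(G,b \right)} = \frac{5 + 6}{G + 1} = \frac{11}{1 + G}$)
$h = 50$ ($h = \left(-5 - 5\right) \left(0 - 5\right) = \left(-10\right) \left(-5\right) = 50$)
$50 \left(h + H{\left(3,1 \right)}\right) = 50 \left(50 + \frac{11}{1 + 3}\right) = 50 \left(50 + \frac{11}{4}\right) = 50 \cdot \frac{211}{4} = \frac{5275}{2}$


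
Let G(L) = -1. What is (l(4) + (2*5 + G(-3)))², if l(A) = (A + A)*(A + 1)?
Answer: 2401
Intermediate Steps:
l(A) = 2*A*(1 + A) (l(A) = (2*A)*(1 + A) = 2*A*(1 + A))
(l(4) + (2*5 + G(-3)))² = (2*4*(1 + 4) + (2*5 - 1))² = (2*4*5 + (10 - 1))² = (40 + 9)² = 49² = 2401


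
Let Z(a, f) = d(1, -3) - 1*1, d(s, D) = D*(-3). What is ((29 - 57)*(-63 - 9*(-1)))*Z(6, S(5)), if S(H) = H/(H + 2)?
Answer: 12096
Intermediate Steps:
d(s, D) = -3*D
S(H) = H/(2 + H)
Z(a, f) = 8 (Z(a, f) = -3*(-3) - 1*1 = 9 - 1 = 8)
((29 - 57)*(-63 - 9*(-1)))*Z(6, S(5)) = ((29 - 57)*(-63 - 9*(-1)))*8 = -28*(-63 - 1*(-9))*8 = -28*(-63 + 9)*8 = -28*(-54)*8 = 1512*8 = 12096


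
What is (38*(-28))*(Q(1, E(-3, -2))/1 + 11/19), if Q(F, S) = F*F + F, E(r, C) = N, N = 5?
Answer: -2744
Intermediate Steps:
E(r, C) = 5
Q(F, S) = F + F² (Q(F, S) = F² + F = F + F²)
(38*(-28))*(Q(1, E(-3, -2))/1 + 11/19) = (38*(-28))*((1*(1 + 1))/1 + 11/19) = -1064*((1*2)*1 + 11*(1/19)) = -1064*(2*1 + 11/19) = -1064*(2 + 11/19) = -1064*49/19 = -2744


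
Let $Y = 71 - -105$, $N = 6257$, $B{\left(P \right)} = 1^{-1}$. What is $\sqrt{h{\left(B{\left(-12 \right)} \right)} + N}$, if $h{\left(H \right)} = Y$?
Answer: $\sqrt{6433} \approx 80.206$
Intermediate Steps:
$B{\left(P \right)} = 1$
$Y = 176$ ($Y = 71 + 105 = 176$)
$h{\left(H \right)} = 176$
$\sqrt{h{\left(B{\left(-12 \right)} \right)} + N} = \sqrt{176 + 6257} = \sqrt{6433}$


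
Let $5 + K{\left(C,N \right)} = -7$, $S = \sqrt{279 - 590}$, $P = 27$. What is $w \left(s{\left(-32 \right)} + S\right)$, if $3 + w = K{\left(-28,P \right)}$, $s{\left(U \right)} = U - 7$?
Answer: $585 - 15 i \sqrt{311} \approx 585.0 - 264.53 i$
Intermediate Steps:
$s{\left(U \right)} = -7 + U$
$S = i \sqrt{311}$ ($S = \sqrt{-311} = i \sqrt{311} \approx 17.635 i$)
$K{\left(C,N \right)} = -12$ ($K{\left(C,N \right)} = -5 - 7 = -12$)
$w = -15$ ($w = -3 - 12 = -15$)
$w \left(s{\left(-32 \right)} + S\right) = - 15 \left(\left(-7 - 32\right) + i \sqrt{311}\right) = - 15 \left(-39 + i \sqrt{311}\right) = 585 - 15 i \sqrt{311}$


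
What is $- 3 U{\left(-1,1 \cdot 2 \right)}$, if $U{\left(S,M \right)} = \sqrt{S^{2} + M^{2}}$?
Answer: $- 3 \sqrt{5} \approx -6.7082$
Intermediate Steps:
$U{\left(S,M \right)} = \sqrt{M^{2} + S^{2}}$
$- 3 U{\left(-1,1 \cdot 2 \right)} = - 3 \sqrt{\left(1 \cdot 2\right)^{2} + \left(-1\right)^{2}} = - 3 \sqrt{2^{2} + 1} = - 3 \sqrt{4 + 1} = - 3 \sqrt{5}$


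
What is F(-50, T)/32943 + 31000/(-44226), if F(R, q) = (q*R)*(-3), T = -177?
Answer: -365905550/242822853 ≈ -1.5069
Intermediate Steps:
F(R, q) = -3*R*q (F(R, q) = (R*q)*(-3) = -3*R*q)
F(-50, T)/32943 + 31000/(-44226) = -3*(-50)*(-177)/32943 + 31000/(-44226) = -26550*1/32943 + 31000*(-1/44226) = -8850/10981 - 15500/22113 = -365905550/242822853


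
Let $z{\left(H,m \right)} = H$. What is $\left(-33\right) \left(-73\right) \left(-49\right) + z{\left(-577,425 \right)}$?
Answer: $-118618$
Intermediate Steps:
$\left(-33\right) \left(-73\right) \left(-49\right) + z{\left(-577,425 \right)} = \left(-33\right) \left(-73\right) \left(-49\right) - 577 = 2409 \left(-49\right) - 577 = -118041 - 577 = -118618$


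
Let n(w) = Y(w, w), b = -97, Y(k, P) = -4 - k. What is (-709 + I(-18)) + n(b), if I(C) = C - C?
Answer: -616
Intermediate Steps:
I(C) = 0
n(w) = -4 - w
(-709 + I(-18)) + n(b) = (-709 + 0) + (-4 - 1*(-97)) = -709 + (-4 + 97) = -709 + 93 = -616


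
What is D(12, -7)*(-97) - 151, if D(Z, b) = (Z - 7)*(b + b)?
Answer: 6639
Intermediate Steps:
D(Z, b) = 2*b*(-7 + Z) (D(Z, b) = (-7 + Z)*(2*b) = 2*b*(-7 + Z))
D(12, -7)*(-97) - 151 = (2*(-7)*(-7 + 12))*(-97) - 151 = (2*(-7)*5)*(-97) - 151 = -70*(-97) - 151 = 6790 - 151 = 6639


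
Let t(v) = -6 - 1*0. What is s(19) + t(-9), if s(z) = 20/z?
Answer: -94/19 ≈ -4.9474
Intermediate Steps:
t(v) = -6 (t(v) = -6 + 0 = -6)
s(19) + t(-9) = 20/19 - 6 = -94/19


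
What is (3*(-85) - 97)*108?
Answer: -38016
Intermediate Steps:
(3*(-85) - 97)*108 = (-255 - 97)*108 = -352*108 = -38016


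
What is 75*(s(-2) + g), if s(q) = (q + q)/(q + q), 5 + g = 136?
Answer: 9900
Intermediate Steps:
g = 131 (g = -5 + 136 = 131)
s(q) = 1 (s(q) = (2*q)/((2*q)) = (2*q)*(1/(2*q)) = 1)
75*(s(-2) + g) = 75*(1 + 131) = 75*132 = 9900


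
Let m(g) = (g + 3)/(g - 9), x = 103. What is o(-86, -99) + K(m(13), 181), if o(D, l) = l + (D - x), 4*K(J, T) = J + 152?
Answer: -249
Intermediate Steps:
m(g) = (3 + g)/(-9 + g)
K(J, T) = 38 + J/4 (K(J, T) = (J + 152)/4 = (152 + J)/4 = 38 + J/4)
o(D, l) = -103 + D + l (o(D, l) = l + (D - 1*103) = l + (D - 103) = l + (-103 + D) = -103 + D + l)
o(-86, -99) + K(m(13), 181) = (-103 - 86 - 99) + (38 + ((3 + 13)/(-9 + 13))/4) = -288 + (38 + (16/4)/4) = -288 + (38 + ((1/4)*16)/4) = -288 + (38 + (1/4)*4) = -288 + (38 + 1) = -288 + 39 = -249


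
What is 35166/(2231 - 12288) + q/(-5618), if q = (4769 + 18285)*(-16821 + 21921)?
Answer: -591326680194/28250113 ≈ -20932.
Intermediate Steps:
q = 117575400 (q = 23054*5100 = 117575400)
35166/(2231 - 12288) + q/(-5618) = 35166/(2231 - 12288) + 117575400/(-5618) = 35166/(-10057) + 117575400*(-1/5618) = 35166*(-1/10057) - 58787700/2809 = -35166/10057 - 58787700/2809 = -591326680194/28250113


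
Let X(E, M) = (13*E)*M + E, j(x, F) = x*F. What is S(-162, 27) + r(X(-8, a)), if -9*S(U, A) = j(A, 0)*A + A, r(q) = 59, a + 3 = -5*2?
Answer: 56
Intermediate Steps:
a = -13 (a = -3 - 5*2 = -3 - 10 = -13)
j(x, F) = F*x
X(E, M) = E + 13*E*M (X(E, M) = 13*E*M + E = E + 13*E*M)
S(U, A) = -A/9 (S(U, A) = -((0*A)*A + A)/9 = -(0*A + A)/9 = -(0 + A)/9 = -A/9)
S(-162, 27) + r(X(-8, a)) = -⅑*27 + 59 = -3 + 59 = 56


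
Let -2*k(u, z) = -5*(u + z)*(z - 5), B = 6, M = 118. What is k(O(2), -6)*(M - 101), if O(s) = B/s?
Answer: 2805/2 ≈ 1402.5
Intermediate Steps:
O(s) = 6/s
k(u, z) = 5*(-5 + z)*(u + z)/2 (k(u, z) = -(-5)*(u + z)*(z - 5)/2 = -(-5)*(u + z)*(-5 + z)/2 = -(-5)*(-5 + z)*(u + z)/2 = 5*(-5 + z)*(u + z)/2)
k(O(2), -6)*(M - 101) = (-75/2 - 25/2*(-6) + (5/2)*(-6)² + (5/2)*(6/2)*(-6))*(118 - 101) = (-75/2 + 75 + (5/2)*36 + (5/2)*(6*(½))*(-6))*17 = (-25/2*3 + 75 + 90 + (5/2)*3*(-6))*17 = (-75/2 + 75 + 90 - 45)*17 = (165/2)*17 = 2805/2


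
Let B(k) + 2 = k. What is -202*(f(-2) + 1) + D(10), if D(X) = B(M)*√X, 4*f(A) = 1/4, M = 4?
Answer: -1717/8 + 2*√10 ≈ -208.30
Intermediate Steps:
B(k) = -2 + k
f(A) = 1/16 (f(A) = (¼)/4 = (¼)*(¼) = 1/16)
D(X) = 2*√X (D(X) = (-2 + 4)*√X = 2*√X)
-202*(f(-2) + 1) + D(10) = -202*(1/16 + 1) + 2*√10 = -202*17/16 + 2*√10 = -101*17/8 + 2*√10 = -1717/8 + 2*√10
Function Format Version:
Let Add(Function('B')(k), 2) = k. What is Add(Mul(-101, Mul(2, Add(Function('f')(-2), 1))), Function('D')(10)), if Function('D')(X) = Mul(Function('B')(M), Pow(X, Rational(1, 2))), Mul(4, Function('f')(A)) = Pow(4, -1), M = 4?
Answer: Add(Rational(-1717, 8), Mul(2, Pow(10, Rational(1, 2)))) ≈ -208.30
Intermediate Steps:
Function('B')(k) = Add(-2, k)
Function('f')(A) = Rational(1, 16) (Function('f')(A) = Mul(Rational(1, 4), Pow(4, -1)) = Mul(Rational(1, 4), Rational(1, 4)) = Rational(1, 16))
Function('D')(X) = Mul(2, Pow(X, Rational(1, 2))) (Function('D')(X) = Mul(Add(-2, 4), Pow(X, Rational(1, 2))) = Mul(2, Pow(X, Rational(1, 2))))
Add(Mul(-101, Mul(2, Add(Function('f')(-2), 1))), Function('D')(10)) = Add(Mul(-101, Mul(2, Add(Rational(1, 16), 1))), Mul(2, Pow(10, Rational(1, 2)))) = Add(Mul(-101, Mul(2, Rational(17, 16))), Mul(2, Pow(10, Rational(1, 2)))) = Add(Mul(-101, Rational(17, 8)), Mul(2, Pow(10, Rational(1, 2)))) = Add(Rational(-1717, 8), Mul(2, Pow(10, Rational(1, 2))))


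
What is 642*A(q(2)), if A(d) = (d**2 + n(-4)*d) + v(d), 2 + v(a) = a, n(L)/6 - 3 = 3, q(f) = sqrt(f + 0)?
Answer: 23754*sqrt(2) ≈ 33593.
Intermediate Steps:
q(f) = sqrt(f)
n(L) = 36 (n(L) = 18 + 6*3 = 18 + 18 = 36)
v(a) = -2 + a
A(d) = -2 + d**2 + 37*d (A(d) = (d**2 + 36*d) + (-2 + d) = -2 + d**2 + 37*d)
642*A(q(2)) = 642*(-2 + (sqrt(2))**2 + 37*sqrt(2)) = 642*(-2 + 2 + 37*sqrt(2)) = 642*(37*sqrt(2)) = 23754*sqrt(2)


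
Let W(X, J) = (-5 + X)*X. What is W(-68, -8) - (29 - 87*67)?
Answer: 10764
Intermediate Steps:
W(X, J) = X*(-5 + X)
W(-68, -8) - (29 - 87*67) = -68*(-5 - 68) - (29 - 87*67) = -68*(-73) - (29 - 5829) = 4964 - 1*(-5800) = 4964 + 5800 = 10764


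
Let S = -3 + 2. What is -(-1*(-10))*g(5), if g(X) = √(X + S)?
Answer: -20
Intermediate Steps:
S = -1
g(X) = √(-1 + X) (g(X) = √(X - 1) = √(-1 + X))
-(-1*(-10))*g(5) = -(-1*(-10))*√(-1 + 5) = -10*√4 = -10*2 = -1*20 = -20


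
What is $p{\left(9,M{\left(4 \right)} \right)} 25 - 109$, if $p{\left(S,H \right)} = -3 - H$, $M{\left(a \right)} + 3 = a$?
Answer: $-209$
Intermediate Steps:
$M{\left(a \right)} = -3 + a$
$p{\left(9,M{\left(4 \right)} \right)} 25 - 109 = \left(-3 - \left(-3 + 4\right)\right) 25 - 109 = \left(-3 - 1\right) 25 - 109 = \left(-4\right) 25 - 109 = -100 - 109 = -209$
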